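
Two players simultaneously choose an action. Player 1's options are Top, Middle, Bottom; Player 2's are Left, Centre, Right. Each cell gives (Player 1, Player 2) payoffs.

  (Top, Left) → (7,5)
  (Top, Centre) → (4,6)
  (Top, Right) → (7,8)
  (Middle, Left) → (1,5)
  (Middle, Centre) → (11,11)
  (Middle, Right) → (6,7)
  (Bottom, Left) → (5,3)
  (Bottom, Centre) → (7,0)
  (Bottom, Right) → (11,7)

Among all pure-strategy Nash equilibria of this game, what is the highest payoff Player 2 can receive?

(Middle, Centre) is a pure NE (Player 1: 11 ≥ 7; Player 2: 11 ≥ 7). Player 2 gets 11.
(Bottom, Right) is a pure NE (Player 1: 11 ≥ 7; Player 2: 7 ≥ 3). Player 2 gets 7.
Every other cell has a profitable deviation for at least one player. Highest of {11, 7} is 11.

11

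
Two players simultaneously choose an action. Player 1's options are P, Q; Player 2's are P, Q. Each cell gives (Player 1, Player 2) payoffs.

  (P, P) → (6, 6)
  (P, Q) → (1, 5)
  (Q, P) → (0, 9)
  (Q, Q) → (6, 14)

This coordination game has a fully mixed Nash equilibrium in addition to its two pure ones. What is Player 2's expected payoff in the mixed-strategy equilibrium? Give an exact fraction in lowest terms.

13/2

Player 1 mixes with probability p on P, chosen so Player 2 is indifferent: 6p + 9(1−p) = 5p + 14(1−p) gives p = 5/6.
Player 2's expected payoff is 6·5/6 + 9·1/6 = 13/2.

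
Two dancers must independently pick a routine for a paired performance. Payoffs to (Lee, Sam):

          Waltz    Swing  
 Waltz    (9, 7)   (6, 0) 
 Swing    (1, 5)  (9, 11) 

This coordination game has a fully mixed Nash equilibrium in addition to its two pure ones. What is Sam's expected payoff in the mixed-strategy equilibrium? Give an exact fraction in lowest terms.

Lee mixes with probability p on Waltz, chosen so Sam is indifferent: 7p + 5(1−p) = 0p + 11(1−p) gives p = 6/13.
Sam's expected payoff is 7·6/13 + 5·7/13 = 77/13.

77/13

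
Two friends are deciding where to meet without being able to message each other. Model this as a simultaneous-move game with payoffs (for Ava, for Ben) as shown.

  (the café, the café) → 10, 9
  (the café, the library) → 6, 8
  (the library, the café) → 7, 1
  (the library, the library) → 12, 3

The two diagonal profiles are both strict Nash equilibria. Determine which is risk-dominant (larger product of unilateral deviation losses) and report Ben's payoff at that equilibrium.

3

At both the café: Ava loses 10 − 7 = 3 by deviating; Ben loses 9 − 8 = 1. Product = 3·1 = 3.
At both the library: Ava loses 12 − 6 = 6 by deviating; Ben loses 3 − 1 = 2. Product = 6·2 = 12.
12 > 3, so both the library is risk-dominant. Ben's payoff there is 3.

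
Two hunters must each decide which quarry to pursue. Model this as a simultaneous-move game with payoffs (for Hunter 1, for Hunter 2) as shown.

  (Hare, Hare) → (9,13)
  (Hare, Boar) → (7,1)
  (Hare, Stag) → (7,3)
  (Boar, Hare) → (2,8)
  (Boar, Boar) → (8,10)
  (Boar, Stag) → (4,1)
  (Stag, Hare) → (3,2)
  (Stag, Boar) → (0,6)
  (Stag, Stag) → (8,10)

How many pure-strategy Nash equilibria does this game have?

Both Hare: Hunter 1 gets 9 (best alternative 3); Hunter 2 gets 13 (best alternative 3). Neither deviates — NE.
Both Boar: Hunter 1 gets 8 (best alternative 7); Hunter 2 gets 10 (best alternative 8). Neither deviates — NE.
Both Stag: Hunter 1 gets 8 (best alternative 7); Hunter 2 gets 10 (best alternative 6). Neither deviates — NE.
(Boar, Hare) is not a NE: Hunter 1 would switch to Hare (9 > 2).
No other cell survives both best-response checks, so there are 3 pure NE.

3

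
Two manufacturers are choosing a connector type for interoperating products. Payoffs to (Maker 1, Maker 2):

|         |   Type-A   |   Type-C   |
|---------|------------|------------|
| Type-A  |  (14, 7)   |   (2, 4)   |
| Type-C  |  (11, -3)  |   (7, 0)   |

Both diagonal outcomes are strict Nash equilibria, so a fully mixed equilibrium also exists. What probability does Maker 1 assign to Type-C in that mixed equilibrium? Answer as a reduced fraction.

Maker 1's mix p on Type-A must make Maker 2 indifferent between Type-A and Type-C.
Maker 2's payoff from Type-A: 7p + (-3)(1−p). From Type-C: 4p + 0(1−p).
Set equal: 3p = 3(1−p) → p = 3/6 = 1/2.
Probability on Type-C is 1 − 1/2 = 1/2.

1/2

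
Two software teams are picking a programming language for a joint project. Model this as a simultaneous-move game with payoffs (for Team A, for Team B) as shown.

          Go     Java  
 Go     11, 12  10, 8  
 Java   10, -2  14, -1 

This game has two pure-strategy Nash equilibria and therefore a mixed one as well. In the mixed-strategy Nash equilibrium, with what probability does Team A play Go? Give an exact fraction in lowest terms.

Team A's mix p on Go must make Team B indifferent between Go and Java.
Team B's payoff from Go: 12p + (-2)(1−p). From Java: 8p + (-1)(1−p).
Set equal: 4p = 1(1−p) → p = 1/5.

1/5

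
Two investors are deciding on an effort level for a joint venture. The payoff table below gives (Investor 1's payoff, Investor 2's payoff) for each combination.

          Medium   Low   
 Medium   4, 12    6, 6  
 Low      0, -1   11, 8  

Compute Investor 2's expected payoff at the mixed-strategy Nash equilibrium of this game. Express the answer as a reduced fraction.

Investor 1 mixes with probability p on Medium, chosen so Investor 2 is indifferent: 12p + (-1)(1−p) = 6p + 8(1−p) gives p = 3/5.
Investor 2's expected payoff is 12·3/5 + (-1)·2/5 = 34/5.

34/5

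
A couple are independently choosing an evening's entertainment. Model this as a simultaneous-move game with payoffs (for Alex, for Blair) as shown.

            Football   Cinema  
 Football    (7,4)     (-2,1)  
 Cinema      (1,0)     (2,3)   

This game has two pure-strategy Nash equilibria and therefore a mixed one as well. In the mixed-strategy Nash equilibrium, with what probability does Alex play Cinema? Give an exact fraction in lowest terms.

1/2

Alex's mix p on Football must make Blair indifferent between Football and Cinema.
Blair's payoff from Football: 4p + 0(1−p). From Cinema: 1p + 3(1−p).
Set equal: 3p = 3(1−p) → p = 3/6 = 1/2.
Probability on Cinema is 1 − 1/2 = 1/2.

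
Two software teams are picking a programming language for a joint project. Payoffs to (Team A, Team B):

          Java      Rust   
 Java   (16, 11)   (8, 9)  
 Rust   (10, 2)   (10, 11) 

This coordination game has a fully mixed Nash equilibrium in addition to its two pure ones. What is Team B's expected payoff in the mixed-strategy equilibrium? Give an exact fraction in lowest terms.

103/11

Team A mixes with probability p on Java, chosen so Team B is indifferent: 11p + 2(1−p) = 9p + 11(1−p) gives p = 9/11.
Team B's expected payoff is 11·9/11 + 2·2/11 = 103/11.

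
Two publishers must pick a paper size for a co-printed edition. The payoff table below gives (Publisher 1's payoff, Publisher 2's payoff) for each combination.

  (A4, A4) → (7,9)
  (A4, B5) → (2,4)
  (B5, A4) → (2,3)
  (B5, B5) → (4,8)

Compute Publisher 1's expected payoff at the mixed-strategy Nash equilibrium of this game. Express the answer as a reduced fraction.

24/7

Publisher 2 mixes with probability q on A4, chosen so Publisher 1 is indifferent: 7q + 2(1−q) = 2q + 4(1−q) gives q = 2/7.
Publisher 1's expected payoff (from either row, since indifferent) is 7·2/7 + 2·5/7 = 24/7.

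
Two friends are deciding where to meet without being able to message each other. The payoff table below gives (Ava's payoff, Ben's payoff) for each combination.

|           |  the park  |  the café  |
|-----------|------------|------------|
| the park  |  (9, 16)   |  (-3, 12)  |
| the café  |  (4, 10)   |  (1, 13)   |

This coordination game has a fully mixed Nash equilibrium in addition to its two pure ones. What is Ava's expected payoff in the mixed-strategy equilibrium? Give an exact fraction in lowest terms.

7/3

Ben mixes with probability q on the park, chosen so Ava is indifferent: 9q + (-3)(1−q) = 4q + 1(1−q) gives q = 4/9.
Ava's expected payoff (from either row, since indifferent) is 9·4/9 + (-3)·5/9 = 7/3.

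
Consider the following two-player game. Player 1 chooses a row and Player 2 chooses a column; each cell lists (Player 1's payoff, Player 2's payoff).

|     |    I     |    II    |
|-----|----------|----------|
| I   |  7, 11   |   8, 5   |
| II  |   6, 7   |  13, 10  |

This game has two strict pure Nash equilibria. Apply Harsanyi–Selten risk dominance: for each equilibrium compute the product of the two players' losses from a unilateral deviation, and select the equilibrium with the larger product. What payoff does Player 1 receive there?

13

At both I: Player 1 loses 7 − 6 = 1 by deviating; Player 2 loses 11 − 5 = 6. Product = 1·6 = 6.
At both II: Player 1 loses 13 − 8 = 5 by deviating; Player 2 loses 10 − 7 = 3. Product = 5·3 = 15.
15 > 6, so both II is risk-dominant. Player 1's payoff there is 13.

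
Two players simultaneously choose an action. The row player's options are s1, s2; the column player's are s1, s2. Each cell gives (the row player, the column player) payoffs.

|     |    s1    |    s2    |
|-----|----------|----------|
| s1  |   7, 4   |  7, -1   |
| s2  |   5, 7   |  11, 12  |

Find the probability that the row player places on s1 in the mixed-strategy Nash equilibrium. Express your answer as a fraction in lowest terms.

1/2

The row player's mix p on s1 must make the column player indifferent between s1 and s2.
The column player's payoff from s1: 4p + 7(1−p). From s2: (-1)p + 12(1−p).
Set equal: 5p = 5(1−p) → p = 5/10 = 1/2.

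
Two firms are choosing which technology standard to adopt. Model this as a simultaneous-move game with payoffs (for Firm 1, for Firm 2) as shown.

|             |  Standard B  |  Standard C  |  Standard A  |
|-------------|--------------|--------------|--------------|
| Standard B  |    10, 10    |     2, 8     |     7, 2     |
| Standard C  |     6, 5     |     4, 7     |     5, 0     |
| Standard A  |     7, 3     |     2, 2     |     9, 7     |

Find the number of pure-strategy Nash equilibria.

3

Both Standard B: Firm 1 gets 10 (best alternative 7); Firm 2 gets 10 (best alternative 8). Neither deviates — NE.
Both Standard C: Firm 1 gets 4 (best alternative 2); Firm 2 gets 7 (best alternative 5). Neither deviates — NE.
Both Standard A: Firm 1 gets 9 (best alternative 7); Firm 2 gets 7 (best alternative 3). Neither deviates — NE.
(Standard A, Standard C) is not a NE: Firm 1 would switch to Standard C (4 > 2).
No other cell survives both best-response checks, so there are 3 pure NE.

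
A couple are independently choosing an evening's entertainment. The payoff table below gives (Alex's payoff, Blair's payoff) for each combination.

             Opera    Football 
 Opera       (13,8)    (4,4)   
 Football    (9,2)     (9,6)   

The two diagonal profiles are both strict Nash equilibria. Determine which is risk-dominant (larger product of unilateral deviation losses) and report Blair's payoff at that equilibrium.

At both Opera: Alex loses 13 − 9 = 4 by deviating; Blair loses 8 − 4 = 4. Product = 4·4 = 16.
At both Football: Alex loses 9 − 4 = 5 by deviating; Blair loses 6 − 2 = 4. Product = 5·4 = 20.
20 > 16, so both Football is risk-dominant. Blair's payoff there is 6.

6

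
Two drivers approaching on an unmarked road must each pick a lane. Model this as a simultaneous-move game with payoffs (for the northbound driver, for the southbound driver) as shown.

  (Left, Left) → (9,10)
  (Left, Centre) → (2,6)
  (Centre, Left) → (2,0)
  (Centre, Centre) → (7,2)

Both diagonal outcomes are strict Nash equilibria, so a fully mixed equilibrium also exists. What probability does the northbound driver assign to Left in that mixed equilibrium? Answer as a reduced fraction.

1/3

The northbound driver's mix p on Left must make the southbound driver indifferent between Left and Centre.
The southbound driver's payoff from Left: 10p + 0(1−p). From Centre: 6p + 2(1−p).
Set equal: 4p = 2(1−p) → p = 2/6 = 1/3.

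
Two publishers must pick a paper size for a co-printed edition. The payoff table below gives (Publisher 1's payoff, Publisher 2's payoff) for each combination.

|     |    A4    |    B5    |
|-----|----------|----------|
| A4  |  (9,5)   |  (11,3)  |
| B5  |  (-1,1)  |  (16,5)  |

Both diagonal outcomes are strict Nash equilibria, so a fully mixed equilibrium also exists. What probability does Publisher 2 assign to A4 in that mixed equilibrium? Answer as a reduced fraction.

Publisher 2's mix q on A4 must make Publisher 1 indifferent between A4 and B5.
Publisher 1's payoff from A4: 9q + 11(1−q). From B5: (-1)q + 16(1−q).
Set equal: 10q = 5(1−q) → q = 5/15 = 1/3.

1/3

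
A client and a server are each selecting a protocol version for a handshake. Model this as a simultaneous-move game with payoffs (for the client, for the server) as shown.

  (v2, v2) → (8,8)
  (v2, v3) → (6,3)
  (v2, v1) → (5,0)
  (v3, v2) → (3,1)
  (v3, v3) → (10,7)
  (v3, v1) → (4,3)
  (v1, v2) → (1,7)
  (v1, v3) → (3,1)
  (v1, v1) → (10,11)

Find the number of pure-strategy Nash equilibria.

3

Both v2: the client gets 8 (best alternative 3); the server gets 8 (best alternative 3). Neither deviates — NE.
Both v3: the client gets 10 (best alternative 6); the server gets 7 (best alternative 3). Neither deviates — NE.
Both v1: the client gets 10 (best alternative 5); the server gets 11 (best alternative 7). Neither deviates — NE.
(v1, v3) is not a NE: the client would switch to v3 (10 > 3).
No other cell survives both best-response checks, so there are 3 pure NE.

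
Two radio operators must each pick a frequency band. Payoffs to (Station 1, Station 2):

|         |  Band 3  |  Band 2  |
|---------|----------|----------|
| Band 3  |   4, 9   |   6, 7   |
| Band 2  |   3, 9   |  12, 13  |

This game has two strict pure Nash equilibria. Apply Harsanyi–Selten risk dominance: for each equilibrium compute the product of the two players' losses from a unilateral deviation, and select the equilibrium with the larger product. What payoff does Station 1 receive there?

At both Band 3: Station 1 loses 4 − 3 = 1 by deviating; Station 2 loses 9 − 7 = 2. Product = 1·2 = 2.
At both Band 2: Station 1 loses 12 − 6 = 6 by deviating; Station 2 loses 13 − 9 = 4. Product = 6·4 = 24.
24 > 2, so both Band 2 is risk-dominant. Station 1's payoff there is 12.

12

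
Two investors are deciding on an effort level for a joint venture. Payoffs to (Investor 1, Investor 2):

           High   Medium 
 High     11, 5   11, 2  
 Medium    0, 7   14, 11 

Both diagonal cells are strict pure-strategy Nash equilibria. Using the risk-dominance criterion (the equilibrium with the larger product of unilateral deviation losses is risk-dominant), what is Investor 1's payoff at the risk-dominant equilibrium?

11

At both High: Investor 1 loses 11 − 0 = 11 by deviating; Investor 2 loses 5 − 2 = 3. Product = 11·3 = 33.
At both Medium: Investor 1 loses 14 − 11 = 3 by deviating; Investor 2 loses 11 − 7 = 4. Product = 3·4 = 12.
33 > 12, so both High is risk-dominant. Investor 1's payoff there is 11.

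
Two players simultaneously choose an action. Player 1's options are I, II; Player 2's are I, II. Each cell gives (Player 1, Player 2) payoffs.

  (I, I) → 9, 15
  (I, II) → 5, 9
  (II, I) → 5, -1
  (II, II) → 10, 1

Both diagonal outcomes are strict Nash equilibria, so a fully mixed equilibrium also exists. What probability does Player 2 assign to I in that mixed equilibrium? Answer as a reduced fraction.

Player 2's mix q on I must make Player 1 indifferent between I and II.
Player 1's payoff from I: 9q + 5(1−q). From II: 5q + 10(1−q).
Set equal: 4q = 5(1−q) → q = 5/9.

5/9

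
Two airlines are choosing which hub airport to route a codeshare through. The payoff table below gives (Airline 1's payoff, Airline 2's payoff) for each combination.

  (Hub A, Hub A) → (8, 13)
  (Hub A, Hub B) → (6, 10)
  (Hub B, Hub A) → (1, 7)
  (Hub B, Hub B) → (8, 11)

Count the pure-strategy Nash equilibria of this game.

2

Both Hub A: Airline 1 gets 8 (best alternative 1); Airline 2 gets 13 (best alternative 10). Neither deviates — NE.
Both Hub B: Airline 1 gets 8 (best alternative 6); Airline 2 gets 11 (best alternative 7). Neither deviates — NE.
(Hub A, Hub B) is not a NE: Airline 1 would switch to Hub B (8 > 6).
No other cell survives both best-response checks, so there are 2 pure NE.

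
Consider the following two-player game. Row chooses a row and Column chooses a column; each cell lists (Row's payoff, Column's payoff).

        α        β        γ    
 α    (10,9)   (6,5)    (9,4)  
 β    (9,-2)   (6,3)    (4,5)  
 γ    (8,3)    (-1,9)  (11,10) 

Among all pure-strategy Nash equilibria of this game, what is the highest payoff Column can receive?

10

Both α is a pure NE (Row: 10 ≥ 9; Column: 9 ≥ 5). Column gets 9.
Both γ is a pure NE (Row: 11 ≥ 9; Column: 10 ≥ 9). Column gets 10.
Every other cell has a profitable deviation for at least one player. Highest of {9, 10} is 10.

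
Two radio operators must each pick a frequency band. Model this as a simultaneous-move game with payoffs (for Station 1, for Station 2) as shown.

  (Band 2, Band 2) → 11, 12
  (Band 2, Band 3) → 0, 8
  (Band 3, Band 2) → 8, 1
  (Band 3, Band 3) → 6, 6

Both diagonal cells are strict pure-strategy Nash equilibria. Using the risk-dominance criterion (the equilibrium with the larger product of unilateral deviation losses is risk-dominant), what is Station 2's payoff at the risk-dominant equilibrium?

At both Band 2: Station 1 loses 11 − 8 = 3 by deviating; Station 2 loses 12 − 8 = 4. Product = 3·4 = 12.
At both Band 3: Station 1 loses 6 − 0 = 6 by deviating; Station 2 loses 6 − 1 = 5. Product = 6·5 = 30.
30 > 12, so both Band 3 is risk-dominant. Station 2's payoff there is 6.

6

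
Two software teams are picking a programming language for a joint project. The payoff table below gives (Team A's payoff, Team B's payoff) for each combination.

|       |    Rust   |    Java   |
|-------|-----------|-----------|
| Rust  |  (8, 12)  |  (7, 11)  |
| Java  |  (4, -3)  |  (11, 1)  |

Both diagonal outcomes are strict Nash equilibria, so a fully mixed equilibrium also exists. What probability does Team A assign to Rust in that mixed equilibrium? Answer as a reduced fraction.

Team A's mix p on Rust must make Team B indifferent between Rust and Java.
Team B's payoff from Rust: 12p + (-3)(1−p). From Java: 11p + 1(1−p).
Set equal: 1p = 4(1−p) → p = 4/5.

4/5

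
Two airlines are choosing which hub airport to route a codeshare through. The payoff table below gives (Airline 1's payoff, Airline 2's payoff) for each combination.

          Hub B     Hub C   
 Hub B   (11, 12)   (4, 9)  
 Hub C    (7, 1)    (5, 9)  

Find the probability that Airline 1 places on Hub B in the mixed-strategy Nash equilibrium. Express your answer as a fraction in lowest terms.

8/11

Airline 1's mix p on Hub B must make Airline 2 indifferent between Hub B and Hub C.
Airline 2's payoff from Hub B: 12p + 1(1−p). From Hub C: 9p + 9(1−p).
Set equal: 3p = 8(1−p) → p = 8/11.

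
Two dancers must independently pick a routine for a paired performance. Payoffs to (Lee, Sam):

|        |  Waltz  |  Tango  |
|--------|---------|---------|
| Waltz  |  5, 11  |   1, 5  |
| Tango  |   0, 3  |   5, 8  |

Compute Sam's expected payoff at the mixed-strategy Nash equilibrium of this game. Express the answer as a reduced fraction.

73/11

Lee mixes with probability p on Waltz, chosen so Sam is indifferent: 11p + 3(1−p) = 5p + 8(1−p) gives p = 5/11.
Sam's expected payoff is 11·5/11 + 3·6/11 = 73/11.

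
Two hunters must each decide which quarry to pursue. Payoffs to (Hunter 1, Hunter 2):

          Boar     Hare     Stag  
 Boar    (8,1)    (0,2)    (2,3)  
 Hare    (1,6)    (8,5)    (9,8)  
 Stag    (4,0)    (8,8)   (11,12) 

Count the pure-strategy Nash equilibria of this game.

Both Stag: Hunter 1 gets 11 (best alternative 9); Hunter 2 gets 12 (best alternative 8). Neither deviates — NE.
Both Boar is not a NE: Hunter 2 would switch to Stag (3 > 1).
No other cell survives both best-response checks, so there is 1 pure NE.

1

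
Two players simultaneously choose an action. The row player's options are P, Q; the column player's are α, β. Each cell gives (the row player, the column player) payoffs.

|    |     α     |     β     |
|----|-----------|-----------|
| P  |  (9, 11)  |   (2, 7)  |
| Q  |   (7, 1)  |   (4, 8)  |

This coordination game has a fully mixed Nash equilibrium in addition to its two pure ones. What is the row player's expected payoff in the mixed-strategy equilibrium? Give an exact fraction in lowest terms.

The column player mixes with probability q on α, chosen so the row player is indifferent: 9q + 2(1−q) = 7q + 4(1−q) gives q = 1/2.
The row player's expected payoff (from either row, since indifferent) is 9·1/2 + 2·1/2 = 11/2.

11/2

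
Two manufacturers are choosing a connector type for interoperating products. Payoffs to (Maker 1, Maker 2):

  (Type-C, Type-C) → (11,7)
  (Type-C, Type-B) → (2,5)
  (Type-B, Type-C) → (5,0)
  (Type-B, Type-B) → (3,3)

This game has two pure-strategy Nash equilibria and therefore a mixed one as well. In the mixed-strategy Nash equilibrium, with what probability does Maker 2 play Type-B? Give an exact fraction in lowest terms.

6/7

Maker 2's mix q on Type-C must make Maker 1 indifferent between Type-C and Type-B.
Maker 1's payoff from Type-C: 11q + 2(1−q). From Type-B: 5q + 3(1−q).
Set equal: 6q = 1(1−q) → q = 1/7.
Probability on Type-B is 1 − 1/7 = 6/7.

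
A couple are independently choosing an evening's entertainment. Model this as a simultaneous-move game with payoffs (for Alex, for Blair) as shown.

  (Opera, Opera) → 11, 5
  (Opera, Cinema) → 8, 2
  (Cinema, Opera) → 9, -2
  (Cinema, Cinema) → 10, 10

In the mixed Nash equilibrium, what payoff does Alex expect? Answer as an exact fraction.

Blair mixes with probability q on Opera, chosen so Alex is indifferent: 11q + 8(1−q) = 9q + 10(1−q) gives q = 1/2.
Alex's expected payoff (from either row, since indifferent) is 11·1/2 + 8·1/2 = 19/2.

19/2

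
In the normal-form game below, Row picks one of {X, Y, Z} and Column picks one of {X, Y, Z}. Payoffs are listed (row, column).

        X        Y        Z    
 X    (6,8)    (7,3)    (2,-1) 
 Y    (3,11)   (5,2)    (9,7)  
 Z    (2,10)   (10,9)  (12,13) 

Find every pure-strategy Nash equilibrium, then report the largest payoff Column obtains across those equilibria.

13

Both X is a pure NE (Row: 6 ≥ 3; Column: 8 ≥ 3). Column gets 8.
Both Z is a pure NE (Row: 12 ≥ 9; Column: 13 ≥ 10). Column gets 13.
Every other cell has a profitable deviation for at least one player. Highest of {8, 13} is 13.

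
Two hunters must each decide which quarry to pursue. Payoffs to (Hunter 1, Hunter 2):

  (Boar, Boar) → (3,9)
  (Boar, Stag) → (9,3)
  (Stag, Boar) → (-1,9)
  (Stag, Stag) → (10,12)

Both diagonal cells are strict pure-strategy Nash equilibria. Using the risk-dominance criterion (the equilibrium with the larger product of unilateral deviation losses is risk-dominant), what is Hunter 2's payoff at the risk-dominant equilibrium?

9

At both Boar: Hunter 1 loses 3 − (-1) = 4 by deviating; Hunter 2 loses 9 − 3 = 6. Product = 4·6 = 24.
At both Stag: Hunter 1 loses 10 − 9 = 1 by deviating; Hunter 2 loses 12 − 9 = 3. Product = 1·3 = 3.
24 > 3, so both Boar is risk-dominant. Hunter 2's payoff there is 9.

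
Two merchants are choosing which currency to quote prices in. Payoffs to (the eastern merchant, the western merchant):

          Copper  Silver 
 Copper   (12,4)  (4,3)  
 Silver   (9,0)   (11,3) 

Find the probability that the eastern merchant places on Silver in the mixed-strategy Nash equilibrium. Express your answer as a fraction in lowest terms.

The eastern merchant's mix p on Copper must make the western merchant indifferent between Copper and Silver.
The western merchant's payoff from Copper: 4p + 0(1−p). From Silver: 3p + 3(1−p).
Set equal: 1p = 3(1−p) → p = 3/4.
Probability on Silver is 1 − 3/4 = 1/4.

1/4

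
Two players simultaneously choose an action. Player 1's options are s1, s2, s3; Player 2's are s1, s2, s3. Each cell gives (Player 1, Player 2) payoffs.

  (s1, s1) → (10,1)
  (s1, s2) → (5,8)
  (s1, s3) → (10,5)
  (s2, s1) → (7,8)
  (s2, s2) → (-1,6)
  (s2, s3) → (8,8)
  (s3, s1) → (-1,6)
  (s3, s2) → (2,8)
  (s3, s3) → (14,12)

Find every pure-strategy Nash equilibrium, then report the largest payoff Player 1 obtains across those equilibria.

(s1, s2) is a pure NE (Player 1: 5 ≥ 2; Player 2: 8 ≥ 5). Player 1 gets 5.
Both s3 is a pure NE (Player 1: 14 ≥ 10; Player 2: 12 ≥ 8). Player 1 gets 14.
Every other cell has a profitable deviation for at least one player. Highest of {5, 14} is 14.

14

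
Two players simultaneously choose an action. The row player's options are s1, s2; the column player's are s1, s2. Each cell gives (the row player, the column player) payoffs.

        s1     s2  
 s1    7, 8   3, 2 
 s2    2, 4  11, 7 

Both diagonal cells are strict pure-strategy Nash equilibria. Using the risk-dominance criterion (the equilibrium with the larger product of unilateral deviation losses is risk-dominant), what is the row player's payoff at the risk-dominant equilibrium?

At both s1: the row player loses 7 − 2 = 5 by deviating; the column player loses 8 − 2 = 6. Product = 5·6 = 30.
At both s2: the row player loses 11 − 3 = 8 by deviating; the column player loses 7 − 4 = 3. Product = 8·3 = 24.
30 > 24, so both s1 is risk-dominant. The row player's payoff there is 7.

7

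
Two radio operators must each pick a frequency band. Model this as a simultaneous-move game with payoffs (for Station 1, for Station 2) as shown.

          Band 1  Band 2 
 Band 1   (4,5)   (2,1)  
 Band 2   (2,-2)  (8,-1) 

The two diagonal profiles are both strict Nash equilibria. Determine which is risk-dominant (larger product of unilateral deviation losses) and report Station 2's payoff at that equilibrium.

5

At both Band 1: Station 1 loses 4 − 2 = 2 by deviating; Station 2 loses 5 − 1 = 4. Product = 2·4 = 8.
At both Band 2: Station 1 loses 8 − 2 = 6 by deviating; Station 2 loses -1 − (-2) = 1. Product = 6·1 = 6.
8 > 6, so both Band 1 is risk-dominant. Station 2's payoff there is 5.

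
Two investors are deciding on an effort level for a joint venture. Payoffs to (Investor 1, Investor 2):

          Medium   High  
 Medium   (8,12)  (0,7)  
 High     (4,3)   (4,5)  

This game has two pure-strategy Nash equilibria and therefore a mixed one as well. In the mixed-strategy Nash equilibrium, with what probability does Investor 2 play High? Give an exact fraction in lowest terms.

Investor 2's mix q on Medium must make Investor 1 indifferent between Medium and High.
Investor 1's payoff from Medium: 8q + 0(1−q). From High: 4q + 4(1−q).
Set equal: 4q = 4(1−q) → q = 4/8 = 1/2.
Probability on High is 1 − 1/2 = 1/2.

1/2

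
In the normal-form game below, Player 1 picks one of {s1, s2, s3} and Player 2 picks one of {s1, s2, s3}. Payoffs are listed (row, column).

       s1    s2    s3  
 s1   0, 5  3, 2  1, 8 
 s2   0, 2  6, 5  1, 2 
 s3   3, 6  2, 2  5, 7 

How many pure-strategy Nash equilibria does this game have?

2

Both s2: Player 1 gets 6 (best alternative 3); Player 2 gets 5 (best alternative 2). Neither deviates — NE.
Both s3: Player 1 gets 5 (best alternative 1); Player 2 gets 7 (best alternative 6). Neither deviates — NE.
Both s1 is not a NE: Player 1 would switch to s3 (3 > 0).
No other cell survives both best-response checks, so there are 2 pure NE.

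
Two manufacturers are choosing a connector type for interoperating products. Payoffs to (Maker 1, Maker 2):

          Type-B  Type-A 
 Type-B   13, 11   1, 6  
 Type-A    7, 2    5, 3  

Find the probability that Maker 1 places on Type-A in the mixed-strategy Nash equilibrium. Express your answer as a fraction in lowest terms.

Maker 1's mix p on Type-B must make Maker 2 indifferent between Type-B and Type-A.
Maker 2's payoff from Type-B: 11p + 2(1−p). From Type-A: 6p + 3(1−p).
Set equal: 5p = 1(1−p) → p = 1/6.
Probability on Type-A is 1 − 1/6 = 5/6.

5/6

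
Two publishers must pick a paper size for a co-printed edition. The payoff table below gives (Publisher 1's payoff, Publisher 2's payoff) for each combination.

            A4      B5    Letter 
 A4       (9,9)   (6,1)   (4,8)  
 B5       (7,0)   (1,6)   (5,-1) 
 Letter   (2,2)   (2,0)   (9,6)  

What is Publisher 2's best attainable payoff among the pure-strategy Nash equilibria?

Both A4 is a pure NE (Publisher 1: 9 ≥ 7; Publisher 2: 9 ≥ 8). Publisher 2 gets 9.
Both Letter is a pure NE (Publisher 1: 9 ≥ 5; Publisher 2: 6 ≥ 2). Publisher 2 gets 6.
Every other cell has a profitable deviation for at least one player. Highest of {9, 6} is 9.

9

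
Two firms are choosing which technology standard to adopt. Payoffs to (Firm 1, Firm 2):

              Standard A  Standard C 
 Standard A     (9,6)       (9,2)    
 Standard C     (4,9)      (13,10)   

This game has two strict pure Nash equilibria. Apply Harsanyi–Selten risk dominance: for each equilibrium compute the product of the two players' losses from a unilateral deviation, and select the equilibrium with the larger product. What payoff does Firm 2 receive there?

At both Standard A: Firm 1 loses 9 − 4 = 5 by deviating; Firm 2 loses 6 − 2 = 4. Product = 5·4 = 20.
At both Standard C: Firm 1 loses 13 − 9 = 4 by deviating; Firm 2 loses 10 − 9 = 1. Product = 4·1 = 4.
20 > 4, so both Standard A is risk-dominant. Firm 2's payoff there is 6.

6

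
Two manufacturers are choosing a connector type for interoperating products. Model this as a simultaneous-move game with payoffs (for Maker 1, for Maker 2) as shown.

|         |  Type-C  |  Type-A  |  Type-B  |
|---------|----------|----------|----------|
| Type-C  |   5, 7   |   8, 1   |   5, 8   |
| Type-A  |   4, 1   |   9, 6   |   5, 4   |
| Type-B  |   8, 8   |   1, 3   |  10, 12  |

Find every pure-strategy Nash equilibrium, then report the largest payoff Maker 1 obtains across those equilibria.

Both Type-A is a pure NE (Maker 1: 9 ≥ 8; Maker 2: 6 ≥ 4). Maker 1 gets 9.
Both Type-B is a pure NE (Maker 1: 10 ≥ 5; Maker 2: 12 ≥ 8). Maker 1 gets 10.
Every other cell has a profitable deviation for at least one player. Highest of {9, 10} is 10.

10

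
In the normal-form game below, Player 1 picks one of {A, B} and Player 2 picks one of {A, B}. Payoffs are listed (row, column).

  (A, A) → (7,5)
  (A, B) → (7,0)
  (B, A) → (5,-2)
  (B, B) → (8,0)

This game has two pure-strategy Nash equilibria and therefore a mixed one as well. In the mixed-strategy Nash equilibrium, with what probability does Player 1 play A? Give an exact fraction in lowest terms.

Player 1's mix p on A must make Player 2 indifferent between A and B.
Player 2's payoff from A: 5p + (-2)(1−p). From B: 0p + 0(1−p).
Set equal: 5p = 2(1−p) → p = 2/7.

2/7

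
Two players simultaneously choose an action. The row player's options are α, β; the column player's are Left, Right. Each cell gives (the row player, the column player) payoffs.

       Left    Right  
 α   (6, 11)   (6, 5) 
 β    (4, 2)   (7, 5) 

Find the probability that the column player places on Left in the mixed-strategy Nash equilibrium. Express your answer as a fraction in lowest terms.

1/3

The column player's mix q on Left must make the row player indifferent between α and β.
The row player's payoff from α: 6q + 6(1−q). From β: 4q + 7(1−q).
Set equal: 2q = 1(1−q) → q = 1/3.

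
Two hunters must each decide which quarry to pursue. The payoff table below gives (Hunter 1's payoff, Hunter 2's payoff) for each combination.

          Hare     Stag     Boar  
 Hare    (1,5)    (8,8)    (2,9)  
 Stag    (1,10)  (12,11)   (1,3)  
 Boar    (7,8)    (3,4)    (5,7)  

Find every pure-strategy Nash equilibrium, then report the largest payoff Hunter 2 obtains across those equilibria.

11

Both Stag is a pure NE (Hunter 1: 12 ≥ 8; Hunter 2: 11 ≥ 10). Hunter 2 gets 11.
(Boar, Hare) is a pure NE (Hunter 1: 7 ≥ 1; Hunter 2: 8 ≥ 7). Hunter 2 gets 8.
Every other cell has a profitable deviation for at least one player. Highest of {11, 8} is 11.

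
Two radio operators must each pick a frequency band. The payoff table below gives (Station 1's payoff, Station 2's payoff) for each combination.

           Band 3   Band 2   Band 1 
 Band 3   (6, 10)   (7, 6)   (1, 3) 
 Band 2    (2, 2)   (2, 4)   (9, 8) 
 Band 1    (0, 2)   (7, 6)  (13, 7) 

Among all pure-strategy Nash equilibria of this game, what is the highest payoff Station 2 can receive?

Both Band 3 is a pure NE (Station 1: 6 ≥ 2; Station 2: 10 ≥ 6). Station 2 gets 10.
Both Band 1 is a pure NE (Station 1: 13 ≥ 9; Station 2: 7 ≥ 6). Station 2 gets 7.
Every other cell has a profitable deviation for at least one player. Highest of {10, 7} is 10.

10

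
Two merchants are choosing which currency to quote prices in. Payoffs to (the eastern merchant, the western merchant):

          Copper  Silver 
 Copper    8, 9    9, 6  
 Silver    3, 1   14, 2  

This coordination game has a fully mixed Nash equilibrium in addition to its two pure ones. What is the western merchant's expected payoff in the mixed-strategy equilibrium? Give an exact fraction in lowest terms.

3

The eastern merchant mixes with probability p on Copper, chosen so the western merchant is indifferent: 9p + 1(1−p) = 6p + 2(1−p) gives p = 1/4.
The western merchant's expected payoff is 9·1/4 + 1·3/4 = 3.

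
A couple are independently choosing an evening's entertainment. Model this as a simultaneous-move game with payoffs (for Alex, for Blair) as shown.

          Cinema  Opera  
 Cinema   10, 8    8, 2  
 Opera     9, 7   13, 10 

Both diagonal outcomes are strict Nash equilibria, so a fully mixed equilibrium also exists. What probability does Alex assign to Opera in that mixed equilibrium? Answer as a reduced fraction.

Alex's mix p on Cinema must make Blair indifferent between Cinema and Opera.
Blair's payoff from Cinema: 8p + 7(1−p). From Opera: 2p + 10(1−p).
Set equal: 6p = 3(1−p) → p = 3/9 = 1/3.
Probability on Opera is 1 − 1/3 = 2/3.

2/3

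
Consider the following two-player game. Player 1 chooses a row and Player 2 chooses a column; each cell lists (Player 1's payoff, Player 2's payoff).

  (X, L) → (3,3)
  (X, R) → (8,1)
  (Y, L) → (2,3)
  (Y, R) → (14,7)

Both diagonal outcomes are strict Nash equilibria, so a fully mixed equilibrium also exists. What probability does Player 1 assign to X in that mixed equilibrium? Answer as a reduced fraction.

Player 1's mix p on X must make Player 2 indifferent between L and R.
Player 2's payoff from L: 3p + 3(1−p). From R: 1p + 7(1−p).
Set equal: 2p = 4(1−p) → p = 4/6 = 2/3.

2/3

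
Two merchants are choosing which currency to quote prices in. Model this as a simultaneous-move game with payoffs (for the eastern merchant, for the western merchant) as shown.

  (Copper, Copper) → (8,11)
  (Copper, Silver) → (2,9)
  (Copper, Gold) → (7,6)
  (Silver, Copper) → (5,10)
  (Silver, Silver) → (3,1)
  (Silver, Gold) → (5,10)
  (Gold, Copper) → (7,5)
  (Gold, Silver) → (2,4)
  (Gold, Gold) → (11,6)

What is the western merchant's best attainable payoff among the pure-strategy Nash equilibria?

11

Both Copper is a pure NE (the eastern merchant: 8 ≥ 7; the western merchant: 11 ≥ 9). The western merchant gets 11.
Both Gold is a pure NE (the eastern merchant: 11 ≥ 7; the western merchant: 6 ≥ 5). The western merchant gets 6.
Every other cell has a profitable deviation for at least one player. Highest of {11, 6} is 11.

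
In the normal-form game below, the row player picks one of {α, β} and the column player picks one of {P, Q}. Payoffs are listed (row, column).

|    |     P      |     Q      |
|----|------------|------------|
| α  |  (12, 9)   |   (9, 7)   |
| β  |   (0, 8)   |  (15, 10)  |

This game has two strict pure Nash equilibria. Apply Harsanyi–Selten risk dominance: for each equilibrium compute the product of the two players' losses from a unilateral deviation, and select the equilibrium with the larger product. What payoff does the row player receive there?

12

At (α, P): the row player loses 12 − 0 = 12 by deviating; the column player loses 9 − 7 = 2. Product = 12·2 = 24.
At (β, Q): the row player loses 15 − 9 = 6 by deviating; the column player loses 10 − 8 = 2. Product = 6·2 = 12.
24 > 12, so (α, P) is risk-dominant. The row player's payoff there is 12.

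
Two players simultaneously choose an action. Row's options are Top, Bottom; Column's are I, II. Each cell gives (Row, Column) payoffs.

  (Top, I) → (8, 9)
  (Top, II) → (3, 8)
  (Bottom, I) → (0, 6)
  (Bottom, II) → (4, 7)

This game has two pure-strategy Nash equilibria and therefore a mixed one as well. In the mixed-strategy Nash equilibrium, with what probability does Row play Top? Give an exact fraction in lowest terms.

Row's mix p on Top must make Column indifferent between I and II.
Column's payoff from I: 9p + 6(1−p). From II: 8p + 7(1−p).
Set equal: 1p = 1(1−p) → p = 1/2.

1/2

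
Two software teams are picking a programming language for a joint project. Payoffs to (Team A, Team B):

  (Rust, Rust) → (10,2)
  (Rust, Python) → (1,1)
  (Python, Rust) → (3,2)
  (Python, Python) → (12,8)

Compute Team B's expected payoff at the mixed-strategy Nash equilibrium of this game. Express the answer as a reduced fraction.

Team A mixes with probability p on Rust, chosen so Team B is indifferent: 2p + 2(1−p) = 1p + 8(1−p) gives p = 6/7.
Team B's expected payoff is 2·6/7 + 2·1/7 = 2.

2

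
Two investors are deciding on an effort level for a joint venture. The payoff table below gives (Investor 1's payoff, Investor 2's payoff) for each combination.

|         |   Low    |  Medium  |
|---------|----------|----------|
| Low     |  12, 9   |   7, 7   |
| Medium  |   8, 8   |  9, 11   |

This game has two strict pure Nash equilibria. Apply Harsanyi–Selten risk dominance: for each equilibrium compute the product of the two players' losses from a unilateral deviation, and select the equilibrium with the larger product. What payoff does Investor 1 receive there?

At both Low: Investor 1 loses 12 − 8 = 4 by deviating; Investor 2 loses 9 − 7 = 2. Product = 4·2 = 8.
At both Medium: Investor 1 loses 9 − 7 = 2 by deviating; Investor 2 loses 11 − 8 = 3. Product = 2·3 = 6.
8 > 6, so both Low is risk-dominant. Investor 1's payoff there is 12.

12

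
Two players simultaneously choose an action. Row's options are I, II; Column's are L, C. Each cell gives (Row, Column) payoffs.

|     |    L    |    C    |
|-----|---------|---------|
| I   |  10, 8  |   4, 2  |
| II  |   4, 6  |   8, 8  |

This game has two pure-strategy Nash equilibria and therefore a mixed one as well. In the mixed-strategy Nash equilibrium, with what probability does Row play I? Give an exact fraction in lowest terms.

1/4

Row's mix p on I must make Column indifferent between L and C.
Column's payoff from L: 8p + 6(1−p). From C: 2p + 8(1−p).
Set equal: 6p = 2(1−p) → p = 2/8 = 1/4.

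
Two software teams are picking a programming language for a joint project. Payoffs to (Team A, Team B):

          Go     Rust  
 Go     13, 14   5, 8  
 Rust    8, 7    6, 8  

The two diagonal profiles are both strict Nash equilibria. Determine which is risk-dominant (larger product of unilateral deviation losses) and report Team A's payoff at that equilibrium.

13

At both Go: Team A loses 13 − 8 = 5 by deviating; Team B loses 14 − 8 = 6. Product = 5·6 = 30.
At both Rust: Team A loses 6 − 5 = 1 by deviating; Team B loses 8 − 7 = 1. Product = 1·1 = 1.
30 > 1, so both Go is risk-dominant. Team A's payoff there is 13.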